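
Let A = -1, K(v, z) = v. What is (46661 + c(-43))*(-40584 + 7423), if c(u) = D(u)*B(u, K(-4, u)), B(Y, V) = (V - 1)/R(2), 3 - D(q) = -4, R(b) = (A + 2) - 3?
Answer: -3095811477/2 ≈ -1.5479e+9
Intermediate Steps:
R(b) = -2 (R(b) = (-1 + 2) - 3 = 1 - 3 = -2)
D(q) = 7 (D(q) = 3 - 1*(-4) = 3 + 4 = 7)
B(Y, V) = ½ - V/2 (B(Y, V) = (V - 1)/(-2) = (-1 + V)*(-½) = ½ - V/2)
c(u) = 35/2 (c(u) = 7*(½ - ½*(-4)) = 7*(½ + 2) = 7*(5/2) = 35/2)
(46661 + c(-43))*(-40584 + 7423) = (46661 + 35/2)*(-40584 + 7423) = (93357/2)*(-33161) = -3095811477/2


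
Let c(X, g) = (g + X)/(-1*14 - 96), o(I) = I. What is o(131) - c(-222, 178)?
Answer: 653/5 ≈ 130.60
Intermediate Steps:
c(X, g) = -X/110 - g/110 (c(X, g) = (X + g)/(-14 - 96) = (X + g)/(-110) = (X + g)*(-1/110) = -X/110 - g/110)
o(131) - c(-222, 178) = 131 - (-1/110*(-222) - 1/110*178) = 131 - (111/55 - 89/55) = 131 - 1*2/5 = 131 - 2/5 = 653/5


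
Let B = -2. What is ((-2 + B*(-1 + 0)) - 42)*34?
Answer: -1428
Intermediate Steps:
((-2 + B*(-1 + 0)) - 42)*34 = ((-2 - 2*(-1 + 0)) - 42)*34 = ((-2 - 2*(-1)) - 42)*34 = ((-2 + 2) - 42)*34 = (0 - 42)*34 = -42*34 = -1428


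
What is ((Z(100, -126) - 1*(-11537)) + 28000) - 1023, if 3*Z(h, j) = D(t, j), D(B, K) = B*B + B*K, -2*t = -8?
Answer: 115054/3 ≈ 38351.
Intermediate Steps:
t = 4 (t = -1/2*(-8) = 4)
D(B, K) = B**2 + B*K
Z(h, j) = 16/3 + 4*j/3 (Z(h, j) = (4*(4 + j))/3 = (16 + 4*j)/3 = 16/3 + 4*j/3)
((Z(100, -126) - 1*(-11537)) + 28000) - 1023 = (((16/3 + (4/3)*(-126)) - 1*(-11537)) + 28000) - 1023 = (((16/3 - 168) + 11537) + 28000) - 1023 = ((-488/3 + 11537) + 28000) - 1023 = (34123/3 + 28000) - 1023 = 118123/3 - 1023 = 115054/3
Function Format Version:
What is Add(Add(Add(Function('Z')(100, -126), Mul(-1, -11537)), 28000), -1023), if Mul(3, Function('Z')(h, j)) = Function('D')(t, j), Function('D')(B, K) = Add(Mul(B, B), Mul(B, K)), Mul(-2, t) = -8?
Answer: Rational(115054, 3) ≈ 38351.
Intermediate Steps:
t = 4 (t = Mul(Rational(-1, 2), -8) = 4)
Function('D')(B, K) = Add(Pow(B, 2), Mul(B, K))
Function('Z')(h, j) = Add(Rational(16, 3), Mul(Rational(4, 3), j)) (Function('Z')(h, j) = Mul(Rational(1, 3), Mul(4, Add(4, j))) = Mul(Rational(1, 3), Add(16, Mul(4, j))) = Add(Rational(16, 3), Mul(Rational(4, 3), j)))
Add(Add(Add(Function('Z')(100, -126), Mul(-1, -11537)), 28000), -1023) = Add(Add(Add(Add(Rational(16, 3), Mul(Rational(4, 3), -126)), Mul(-1, -11537)), 28000), -1023) = Add(Add(Add(Add(Rational(16, 3), -168), 11537), 28000), -1023) = Add(Add(Add(Rational(-488, 3), 11537), 28000), -1023) = Add(Add(Rational(34123, 3), 28000), -1023) = Add(Rational(118123, 3), -1023) = Rational(115054, 3)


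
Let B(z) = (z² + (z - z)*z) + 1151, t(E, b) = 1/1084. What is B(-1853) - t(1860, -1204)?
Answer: 3723279839/1084 ≈ 3.4348e+6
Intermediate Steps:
t(E, b) = 1/1084
B(z) = 1151 + z² (B(z) = (z² + 0*z) + 1151 = (z² + 0) + 1151 = z² + 1151 = 1151 + z²)
B(-1853) - t(1860, -1204) = (1151 + (-1853)²) - 1*1/1084 = (1151 + 3433609) - 1/1084 = 3434760 - 1/1084 = 3723279839/1084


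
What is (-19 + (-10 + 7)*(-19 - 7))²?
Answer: 3481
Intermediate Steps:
(-19 + (-10 + 7)*(-19 - 7))² = (-19 - 3*(-26))² = (-19 + 78)² = 59² = 3481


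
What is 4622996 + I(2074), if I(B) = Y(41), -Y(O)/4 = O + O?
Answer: 4622668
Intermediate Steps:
Y(O) = -8*O (Y(O) = -4*(O + O) = -8*O)
I(B) = -328 (I(B) = -8*41 = -328)
4622996 + I(2074) = 4622996 - 328 = 4622668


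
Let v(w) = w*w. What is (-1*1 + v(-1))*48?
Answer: 0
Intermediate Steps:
v(w) = w**2
(-1*1 + v(-1))*48 = (-1*1 + (-1)**2)*48 = (-1 + 1)*48 = 0*48 = 0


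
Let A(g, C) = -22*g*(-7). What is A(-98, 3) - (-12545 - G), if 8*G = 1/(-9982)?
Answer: -203393233/79856 ≈ -2547.0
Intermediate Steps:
G = -1/79856 (G = (1/8)/(-9982) = (1/8)*(-1/9982) = -1/79856 ≈ -1.2523e-5)
A(g, C) = 154*g
A(-98, 3) - (-12545 - G) = 154*(-98) - (-12545 - 1*(-1/79856)) = -15092 - (-12545 + 1/79856) = -15092 - 1*(-1001793519/79856) = -15092 + 1001793519/79856 = -203393233/79856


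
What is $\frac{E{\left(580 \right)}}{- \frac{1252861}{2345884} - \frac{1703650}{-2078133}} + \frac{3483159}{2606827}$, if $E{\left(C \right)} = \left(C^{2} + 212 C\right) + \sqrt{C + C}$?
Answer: $\frac{5837751695590710771518673}{3631188762489369949} + \frac{9750117909144 \sqrt{290}}{1392953488087} \approx 1.6078 \cdot 10^{6}$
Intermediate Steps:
$E{\left(C \right)} = C^{2} + 212 C + \sqrt{2} \sqrt{C}$ ($E{\left(C \right)} = \left(C^{2} + 212 C\right) + \sqrt{2 C} = \left(C^{2} + 212 C\right) + \sqrt{2} \sqrt{C} = C^{2} + 212 C + \sqrt{2} \sqrt{C}$)
$\frac{E{\left(580 \right)}}{- \frac{1252861}{2345884} - \frac{1703650}{-2078133}} + \frac{3483159}{2606827} = \frac{580^{2} + 212 \cdot 580 + \sqrt{2} \sqrt{580}}{- \frac{1252861}{2345884} - \frac{1703650}{-2078133}} + \frac{3483159}{2606827} = \frac{336400 + 122960 + \sqrt{2} \cdot 2 \sqrt{145}}{\left(-1252861\right) \frac{1}{2345884} - - \frac{1703650}{2078133}} + 3483159 \cdot \frac{1}{2606827} = \frac{336400 + 122960 + 2 \sqrt{290}}{- \frac{1252861}{2345884} + \frac{1703650}{2078133}} + \frac{3483159}{2606827} = \frac{459360 + 2 \sqrt{290}}{\frac{1392953488087}{4875058954572}} + \frac{3483159}{2606827} = \left(459360 + 2 \sqrt{290}\right) \frac{4875058954572}{1392953488087} + \frac{3483159}{2606827} = \left(\frac{2239407081372193920}{1392953488087} + \frac{9750117909144 \sqrt{290}}{1392953488087}\right) + \frac{3483159}{2606827} = \frac{5837751695590710771518673}{3631188762489369949} + \frac{9750117909144 \sqrt{290}}{1392953488087}$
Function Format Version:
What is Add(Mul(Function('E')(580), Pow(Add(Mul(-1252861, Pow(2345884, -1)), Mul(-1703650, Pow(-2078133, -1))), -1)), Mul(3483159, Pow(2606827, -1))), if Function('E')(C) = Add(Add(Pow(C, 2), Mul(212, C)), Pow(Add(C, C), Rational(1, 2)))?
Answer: Add(Rational(5837751695590710771518673, 3631188762489369949), Mul(Rational(9750117909144, 1392953488087), Pow(290, Rational(1, 2)))) ≈ 1.6078e+6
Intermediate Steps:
Function('E')(C) = Add(Pow(C, 2), Mul(212, C), Mul(Pow(2, Rational(1, 2)), Pow(C, Rational(1, 2)))) (Function('E')(C) = Add(Add(Pow(C, 2), Mul(212, C)), Pow(Mul(2, C), Rational(1, 2))) = Add(Add(Pow(C, 2), Mul(212, C)), Mul(Pow(2, Rational(1, 2)), Pow(C, Rational(1, 2)))) = Add(Pow(C, 2), Mul(212, C), Mul(Pow(2, Rational(1, 2)), Pow(C, Rational(1, 2)))))
Add(Mul(Function('E')(580), Pow(Add(Mul(-1252861, Pow(2345884, -1)), Mul(-1703650, Pow(-2078133, -1))), -1)), Mul(3483159, Pow(2606827, -1))) = Add(Mul(Add(Pow(580, 2), Mul(212, 580), Mul(Pow(2, Rational(1, 2)), Pow(580, Rational(1, 2)))), Pow(Add(Mul(-1252861, Pow(2345884, -1)), Mul(-1703650, Pow(-2078133, -1))), -1)), Mul(3483159, Pow(2606827, -1))) = Add(Mul(Add(336400, 122960, Mul(Pow(2, Rational(1, 2)), Mul(2, Pow(145, Rational(1, 2))))), Pow(Add(Mul(-1252861, Rational(1, 2345884)), Mul(-1703650, Rational(-1, 2078133))), -1)), Mul(3483159, Rational(1, 2606827))) = Add(Mul(Add(336400, 122960, Mul(2, Pow(290, Rational(1, 2)))), Pow(Add(Rational(-1252861, 2345884), Rational(1703650, 2078133)), -1)), Rational(3483159, 2606827)) = Add(Mul(Add(459360, Mul(2, Pow(290, Rational(1, 2)))), Pow(Rational(1392953488087, 4875058954572), -1)), Rational(3483159, 2606827)) = Add(Mul(Add(459360, Mul(2, Pow(290, Rational(1, 2)))), Rational(4875058954572, 1392953488087)), Rational(3483159, 2606827)) = Add(Add(Rational(2239407081372193920, 1392953488087), Mul(Rational(9750117909144, 1392953488087), Pow(290, Rational(1, 2)))), Rational(3483159, 2606827)) = Add(Rational(5837751695590710771518673, 3631188762489369949), Mul(Rational(9750117909144, 1392953488087), Pow(290, Rational(1, 2))))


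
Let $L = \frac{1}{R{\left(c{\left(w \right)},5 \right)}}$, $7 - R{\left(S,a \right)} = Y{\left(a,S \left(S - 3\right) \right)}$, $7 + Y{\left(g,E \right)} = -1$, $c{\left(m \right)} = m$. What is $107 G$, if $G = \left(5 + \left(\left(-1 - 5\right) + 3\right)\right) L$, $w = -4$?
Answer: $\frac{214}{15} \approx 14.267$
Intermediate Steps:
$Y{\left(g,E \right)} = -8$ ($Y{\left(g,E \right)} = -7 - 1 = -8$)
$R{\left(S,a \right)} = 15$ ($R{\left(S,a \right)} = 7 - -8 = 7 + 8 = 15$)
$L = \frac{1}{15} \approx 0.066667$
$G = \frac{2}{15}$ ($G = \left(5 + \left(\left(-1 - 5\right) + 3\right)\right) \frac{1}{15} = \left(5 + \left(-6 + 3\right)\right) \frac{1}{15} = \left(5 - 3\right) \frac{1}{15} = 2 \cdot \frac{1}{15} = \frac{2}{15} \approx 0.13333$)
$107 G = 107 \cdot \frac{2}{15} = \frac{214}{15}$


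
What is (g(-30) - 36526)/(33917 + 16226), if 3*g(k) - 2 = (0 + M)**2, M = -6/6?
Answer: -36525/50143 ≈ -0.72842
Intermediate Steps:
M = -1 (M = -6*1/6 = -1)
g(k) = 1 (g(k) = 2/3 + (0 - 1)**2/3 = 2/3 + (1/3)*(-1)**2 = 2/3 + (1/3)*1 = 2/3 + 1/3 = 1)
(g(-30) - 36526)/(33917 + 16226) = (1 - 36526)/(33917 + 16226) = -36525/50143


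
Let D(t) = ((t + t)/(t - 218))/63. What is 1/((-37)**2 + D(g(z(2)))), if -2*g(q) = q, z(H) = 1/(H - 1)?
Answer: 27531/37689941 ≈ 0.00073046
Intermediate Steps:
z(H) = 1/(-1 + H)
g(q) = -q/2
D(t) = 2*t/(63*(-218 + t)) (D(t) = ((2*t)/(-218 + t))*(1/63) = (2*t/(-218 + t))*(1/63) = 2*t/(63*(-218 + t)))
1/((-37)**2 + D(g(z(2)))) = 1/((-37)**2 + 2*(-1/(2*(-1 + 2)))/(63*(-218 - 1/(2*(-1 + 2))))) = 1/(1369 + 2*(-1/2/1)/(63*(-218 - 1/2/1))) = 1/(1369 + 2*(-1/2*1)/(63*(-218 - 1/2*1))) = 1/(1369 + (2/63)*(-1/2)/(-218 - 1/2)) = 1/(1369 + (2/63)*(-1/2)/(-437/2)) = 1/(1369 + (2/63)*(-1/2)*(-2/437)) = 1/(1369 + 2/27531) = 1/(37689941/27531) = 27531/37689941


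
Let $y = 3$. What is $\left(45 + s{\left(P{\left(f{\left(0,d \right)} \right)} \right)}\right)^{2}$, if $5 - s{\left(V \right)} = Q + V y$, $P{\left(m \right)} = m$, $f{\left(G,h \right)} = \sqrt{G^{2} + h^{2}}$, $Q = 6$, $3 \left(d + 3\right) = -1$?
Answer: $1156$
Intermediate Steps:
$d = - \frac{10}{3}$ ($d = -3 + \frac{1}{3} \left(-1\right) = -3 - \frac{1}{3} = - \frac{10}{3} \approx -3.3333$)
$s{\left(V \right)} = -1 - 3 V$ ($s{\left(V \right)} = 5 - \left(6 + V 3\right) = 5 - \left(6 + 3 V\right) = -1 - 3 V$)
$\left(45 + s{\left(P{\left(f{\left(0,d \right)} \right)} \right)}\right)^{2} = \left(45 - \left(1 + 3 \sqrt{0^{2} + \left(- \frac{10}{3}\right)^{2}}\right)\right)^{2} = \left(45 - \left(1 + 3 \sqrt{0 + \frac{100}{9}}\right)\right)^{2} = \left(45 - \left(1 + 3 \sqrt{\frac{100}{9}}\right)\right)^{2} = \left(45 - 11\right)^{2} = 34^{2} = 1156$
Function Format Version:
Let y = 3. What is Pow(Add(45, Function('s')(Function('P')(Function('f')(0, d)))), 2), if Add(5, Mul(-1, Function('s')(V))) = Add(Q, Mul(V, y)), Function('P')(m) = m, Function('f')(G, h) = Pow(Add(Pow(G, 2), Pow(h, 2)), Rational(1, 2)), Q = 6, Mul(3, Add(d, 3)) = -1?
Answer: 1156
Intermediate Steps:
d = Rational(-10, 3) (d = Add(-3, Mul(Rational(1, 3), -1)) = Add(-3, Rational(-1, 3)) = Rational(-10, 3) ≈ -3.3333)
Function('s')(V) = Add(-1, Mul(-3, V)) (Function('s')(V) = Add(5, Mul(-1, Add(6, Mul(V, 3)))) = Add(5, Mul(-1, Add(6, Mul(3, V)))) = Add(5, Add(-6, Mul(-3, V))) = Add(-1, Mul(-3, V)))
Pow(Add(45, Function('s')(Function('P')(Function('f')(0, d)))), 2) = Pow(Add(45, Add(-1, Mul(-3, Pow(Add(Pow(0, 2), Pow(Rational(-10, 3), 2)), Rational(1, 2))))), 2) = Pow(Add(45, Add(-1, Mul(-3, Pow(Add(0, Rational(100, 9)), Rational(1, 2))))), 2) = Pow(Add(45, Add(-1, Mul(-3, Pow(Rational(100, 9), Rational(1, 2))))), 2) = Pow(Add(45, Add(-1, Mul(-3, Rational(10, 3)))), 2) = Pow(Add(45, Add(-1, -10)), 2) = Pow(Add(45, -11), 2) = Pow(34, 2) = 1156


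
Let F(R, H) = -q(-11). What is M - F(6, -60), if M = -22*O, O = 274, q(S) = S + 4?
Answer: -6035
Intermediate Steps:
q(S) = 4 + S
F(R, H) = 7 (F(R, H) = -(4 - 11) = -1*(-7) = 7)
M = -6028 (M = -22*274 = -6028)
M - F(6, -60) = -6028 - 1*7 = -6028 - 7 = -6035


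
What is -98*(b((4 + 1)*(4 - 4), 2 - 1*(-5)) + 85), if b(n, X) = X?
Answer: -9016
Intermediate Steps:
-98*(b((4 + 1)*(4 - 4), 2 - 1*(-5)) + 85) = -98*((2 - 1*(-5)) + 85) = -98*((2 + 5) + 85) = -98*(7 + 85) = -98*92 = -9016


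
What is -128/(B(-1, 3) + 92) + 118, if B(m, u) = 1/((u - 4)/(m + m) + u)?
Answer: 37666/323 ≈ 116.61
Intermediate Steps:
B(m, u) = 1/(u + (-4 + u)/(2*m)) (B(m, u) = 1/((-4 + u)/((2*m)) + u) = 1/((-4 + u)*(1/(2*m)) + u) = 1/((-4 + u)/(2*m) + u) = 1/(u + (-4 + u)/(2*m)))
-128/(B(-1, 3) + 92) + 118 = -128/(2*(-1)/(-4 + 3 + 2*(-1)*3) + 92) + 118 = -128/(2*(-1)/(-4 + 3 - 6) + 92) + 118 = -128/(2*(-1)/(-7) + 92) + 118 = -128/(2*(-1)*(-⅐) + 92) + 118 = -128/(2/7 + 92) + 118 = -128/(646/7) + 118 = (7/646)*(-128) + 118 = -448/323 + 118 = 37666/323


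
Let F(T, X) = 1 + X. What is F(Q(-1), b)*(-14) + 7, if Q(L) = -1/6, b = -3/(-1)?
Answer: -49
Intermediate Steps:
b = 3 (b = -3*(-1) = 3)
Q(L) = -1/6 (Q(L) = -1*1/6 = -1/6)
F(Q(-1), b)*(-14) + 7 = (1 + 3)*(-14) + 7 = 4*(-14) + 7 = -56 + 7 = -49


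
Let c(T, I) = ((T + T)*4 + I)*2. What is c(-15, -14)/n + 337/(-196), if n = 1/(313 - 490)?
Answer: 9297119/196 ≈ 47434.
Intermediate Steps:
c(T, I) = 2*I + 16*T (c(T, I) = ((2*T)*4 + I)*2 = (8*T + I)*2 = (I + 8*T)*2 = 2*I + 16*T)
n = -1/177 (n = 1/(-177) = -1/177 ≈ -0.0056497)
c(-15, -14)/n + 337/(-196) = (2*(-14) + 16*(-15))/(-1/177) + 337/(-196) = (-28 - 240)*(-177) + 337*(-1/196) = -268*(-177) - 337/196 = 47436 - 337/196 = 9297119/196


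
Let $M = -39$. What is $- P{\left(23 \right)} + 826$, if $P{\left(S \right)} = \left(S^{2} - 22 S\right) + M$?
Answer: $842$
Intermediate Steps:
$P{\left(S \right)} = -39 + S^{2} - 22 S$ ($P{\left(S \right)} = \left(S^{2} - 22 S\right) - 39 = -39 + S^{2} - 22 S$)
$- P{\left(23 \right)} + 826 = - (-39 + 23^{2} - 506) + 826 = - (-39 + 529 - 506) + 826 = \left(-1\right) \left(-16\right) + 826 = 16 + 826 = 842$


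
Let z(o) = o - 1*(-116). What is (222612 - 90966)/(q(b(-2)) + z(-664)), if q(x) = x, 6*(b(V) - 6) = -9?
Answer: -263292/1087 ≈ -242.22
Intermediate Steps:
z(o) = 116 + o (z(o) = o + 116 = 116 + o)
b(V) = 9/2 (b(V) = 6 + (⅙)*(-9) = 6 - 3/2 = 9/2)
(222612 - 90966)/(q(b(-2)) + z(-664)) = (222612 - 90966)/(9/2 + (116 - 664)) = 131646/(9/2 - 548) = 131646/(-1087/2) = 131646*(-2/1087) = -263292/1087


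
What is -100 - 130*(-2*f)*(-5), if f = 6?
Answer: -7900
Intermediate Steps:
-100 - 130*(-2*f)*(-5) = -100 - 130*(-2*6)*(-5) = -100 - (-1560)*(-5) = -100 - 130*60 = -100 - 7800 = -7900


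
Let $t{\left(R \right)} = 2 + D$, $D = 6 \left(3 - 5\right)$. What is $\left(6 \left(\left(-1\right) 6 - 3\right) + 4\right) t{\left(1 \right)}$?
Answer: $500$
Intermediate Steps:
$D = -12$ ($D = 6 \left(-2\right) = -12$)
$t{\left(R \right)} = -10$ ($t{\left(R \right)} = 2 - 12 = -10$)
$\left(6 \left(\left(-1\right) 6 - 3\right) + 4\right) t{\left(1 \right)} = \left(6 \left(\left(-1\right) 6 - 3\right) + 4\right) \left(-10\right) = \left(6 \left(-6 - 3\right) + 4\right) \left(-10\right) = \left(6 \left(-9\right) + 4\right) \left(-10\right) = \left(-54 + 4\right) \left(-10\right) = \left(-50\right) \left(-10\right) = 500$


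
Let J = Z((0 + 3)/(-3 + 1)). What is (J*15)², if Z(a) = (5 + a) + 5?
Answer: 65025/4 ≈ 16256.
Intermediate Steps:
Z(a) = 10 + a
J = 17/2 (J = 10 + (0 + 3)/(-3 + 1) = 10 + 3/(-2) = 10 + 3*(-½) = 10 - 3/2 = 17/2 ≈ 8.5000)
(J*15)² = ((17/2)*15)² = (255/2)² = 65025/4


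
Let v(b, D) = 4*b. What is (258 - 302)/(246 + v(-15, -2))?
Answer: -22/93 ≈ -0.23656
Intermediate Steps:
(258 - 302)/(246 + v(-15, -2)) = (258 - 302)/(246 + 4*(-15)) = -44/(246 - 60) = -44/186 = -44*1/186 = -22/93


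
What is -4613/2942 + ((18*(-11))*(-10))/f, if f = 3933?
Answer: -1368641/1285654 ≈ -1.0645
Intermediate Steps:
-4613/2942 + ((18*(-11))*(-10))/f = -4613/2942 + ((18*(-11))*(-10))/3933 = -4613*1/2942 - 198*(-10)*(1/3933) = -4613/2942 + 1980*(1/3933) = -4613/2942 + 220/437 = -1368641/1285654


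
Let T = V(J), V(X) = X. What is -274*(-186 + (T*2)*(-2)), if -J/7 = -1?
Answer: 58636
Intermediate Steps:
J = 7 (J = -7*(-1) = 7)
T = 7
-274*(-186 + (T*2)*(-2)) = -274*(-186 + (7*2)*(-2)) = -274*(-186 + 14*(-2)) = -274*(-186 - 28) = -274*(-214) = 58636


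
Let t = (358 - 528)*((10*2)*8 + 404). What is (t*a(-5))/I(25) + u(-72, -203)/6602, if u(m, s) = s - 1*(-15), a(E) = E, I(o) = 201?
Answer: 527493502/221167 ≈ 2385.0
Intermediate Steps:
t = -95880 (t = -170*(20*8 + 404) = -170*(160 + 404) = -170*564 = -95880)
u(m, s) = 15 + s (u(m, s) = s + 15 = 15 + s)
(t*a(-5))/I(25) + u(-72, -203)/6602 = -95880*(-5)/201 + (15 - 203)/6602 = 479400*(1/201) - 188*1/6602 = 159800/67 - 94/3301 = 527493502/221167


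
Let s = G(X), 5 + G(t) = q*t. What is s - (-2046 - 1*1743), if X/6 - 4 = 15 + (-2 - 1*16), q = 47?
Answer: 4066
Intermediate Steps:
X = 6 (X = 24 + 6*(15 + (-2 - 1*16)) = 24 + 6*(15 + (-2 - 16)) = 24 + 6*(15 - 18) = 24 + 6*(-3) = 24 - 18 = 6)
G(t) = -5 + 47*t
s = 277 (s = -5 + 47*6 = -5 + 282 = 277)
s - (-2046 - 1*1743) = 277 - (-2046 - 1*1743) = 277 - (-2046 - 1743) = 277 - 1*(-3789) = 277 + 3789 = 4066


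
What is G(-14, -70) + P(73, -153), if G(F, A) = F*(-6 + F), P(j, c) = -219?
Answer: 61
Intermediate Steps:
G(-14, -70) + P(73, -153) = -14*(-6 - 14) - 219 = -14*(-20) - 219 = 280 - 219 = 61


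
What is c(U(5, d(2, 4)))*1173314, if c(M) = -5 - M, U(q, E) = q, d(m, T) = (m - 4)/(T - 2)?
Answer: -11733140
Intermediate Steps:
d(m, T) = (-4 + m)/(-2 + T)
c(U(5, d(2, 4)))*1173314 = (-5 - 1*5)*1173314 = (-5 - 5)*1173314 = -10*1173314 = -11733140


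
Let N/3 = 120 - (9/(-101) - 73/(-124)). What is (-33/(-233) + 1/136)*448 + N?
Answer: 21095416133/49607564 ≈ 425.25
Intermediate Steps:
N = 4489869/12524 (N = 3*(120 - (9/(-101) - 73/(-124))) = 3*(120 - (9*(-1/101) - 73*(-1/124))) = 3*(120 - (-9/101 + 73/124)) = 3*(120 - 1*6257/12524) = 3*(120 - 6257/12524) = 3*(1496623/12524) = 4489869/12524 ≈ 358.50)
(-33/(-233) + 1/136)*448 + N = (-33/(-233) + 1/136)*448 + 4489869/12524 = (-33*(-1/233) + 1*(1/136))*448 + 4489869/12524 = (33/233 + 1/136)*448 + 4489869/12524 = (4721/31688)*448 + 4489869/12524 = 264376/3961 + 4489869/12524 = 21095416133/49607564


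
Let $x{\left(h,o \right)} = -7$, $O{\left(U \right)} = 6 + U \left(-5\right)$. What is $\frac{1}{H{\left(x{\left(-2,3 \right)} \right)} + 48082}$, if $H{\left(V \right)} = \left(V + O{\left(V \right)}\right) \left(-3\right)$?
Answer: $\frac{1}{47980} \approx 2.0842 \cdot 10^{-5}$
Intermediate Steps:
$O{\left(U \right)} = 6 - 5 U$
$H{\left(V \right)} = -18 + 12 V$ ($H{\left(V \right)} = \left(V - \left(-6 + 5 V\right)\right) \left(-3\right) = \left(6 - 4 V\right) \left(-3\right) = -18 + 12 V$)
$\frac{1}{H{\left(x{\left(-2,3 \right)} \right)} + 48082} = \frac{1}{\left(-18 + 12 \left(-7\right)\right) + 48082} = \frac{1}{\left(-18 - 84\right) + 48082} = \frac{1}{-102 + 48082} = \frac{1}{47980}$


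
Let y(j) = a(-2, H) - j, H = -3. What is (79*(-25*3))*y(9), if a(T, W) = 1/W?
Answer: 55300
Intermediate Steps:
y(j) = -⅓ - j (y(j) = 1/(-3) - j = -⅓ - j)
(79*(-25*3))*y(9) = (79*(-25*3))*(-⅓ - 1*9) = (79*(-75))*(-⅓ - 9) = -5925*(-28/3) = 55300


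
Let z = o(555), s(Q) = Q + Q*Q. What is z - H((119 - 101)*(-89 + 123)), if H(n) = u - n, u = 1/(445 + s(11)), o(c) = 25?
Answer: 367548/577 ≈ 637.00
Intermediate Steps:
s(Q) = Q + Q²
u = 1/577 (u = 1/(445 + 11*(1 + 11)) = 1/(445 + 11*12) = 1/(445 + 132) = 1/577 ≈ 0.0017331)
H(n) = 1/577 - n
z = 25
z - H((119 - 101)*(-89 + 123)) = 25 - (1/577 - (119 - 101)*(-89 + 123)) = 25 - (1/577 - 18*34) = 25 - (1/577 - 1*612) = 25 - (1/577 - 612) = 25 - 1*(-353123/577) = 25 + 353123/577 = 367548/577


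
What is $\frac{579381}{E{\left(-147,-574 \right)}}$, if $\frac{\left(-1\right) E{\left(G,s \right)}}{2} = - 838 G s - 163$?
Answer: $\frac{579381}{141417854} \approx 0.0040969$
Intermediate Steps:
$E{\left(G,s \right)} = 326 + 1676 G s$ ($E{\left(G,s \right)} = - 2 \left(- 838 G s - 163\right) = - 2 \left(-163 - 838 G s\right) = 326 + 1676 G s$)
$\frac{579381}{E{\left(-147,-574 \right)}} = \frac{579381}{326 + 1676 \left(-147\right) \left(-574\right)} = \frac{579381}{326 + 141417528} = \frac{579381}{141417854}$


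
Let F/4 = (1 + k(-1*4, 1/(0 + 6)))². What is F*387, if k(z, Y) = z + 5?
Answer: 6192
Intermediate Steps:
k(z, Y) = 5 + z
F = 16 (F = 4*(1 + (5 - 1*4))² = 4*(1 + (5 - 4))² = 4*(1 + 1)² = 4*2² = 4*4 = 16)
F*387 = 16*387 = 6192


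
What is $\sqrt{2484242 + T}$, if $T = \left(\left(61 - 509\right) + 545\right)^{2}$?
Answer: $\sqrt{2493651} \approx 1579.1$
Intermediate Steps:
$T = 9409$ ($T = \left(-448 + 545\right)^{2} = 97^{2} = 9409$)
$\sqrt{2484242 + T} = \sqrt{2484242 + 9409} = \sqrt{2493651}$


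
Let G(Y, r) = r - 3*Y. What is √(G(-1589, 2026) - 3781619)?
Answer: I*√3774826 ≈ 1942.9*I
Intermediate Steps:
√(G(-1589, 2026) - 3781619) = √((2026 - 3*(-1589)) - 3781619) = √((2026 + 4767) - 3781619) = √(6793 - 3781619) = √(-3774826) = I*√3774826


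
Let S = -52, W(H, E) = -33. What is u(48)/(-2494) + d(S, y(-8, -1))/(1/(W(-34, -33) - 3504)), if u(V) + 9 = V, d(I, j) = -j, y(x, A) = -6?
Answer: -52927707/2494 ≈ -21222.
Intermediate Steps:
u(V) = -9 + V
u(48)/(-2494) + d(S, y(-8, -1))/(1/(W(-34, -33) - 3504)) = (-9 + 48)/(-2494) + (-1*(-6))/(1/(-33 - 3504)) = 39*(-1/2494) + 6/(1/(-3537)) = -39/2494 + 6/(-1/3537) = -39/2494 + 6*(-3537) = -39/2494 - 21222 = -52927707/2494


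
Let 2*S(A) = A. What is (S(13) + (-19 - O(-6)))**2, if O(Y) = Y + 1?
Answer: 225/4 ≈ 56.250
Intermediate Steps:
S(A) = A/2
O(Y) = 1 + Y
(S(13) + (-19 - O(-6)))**2 = ((1/2)*13 + (-19 - (1 - 6)))**2 = (13/2 + (-19 - 1*(-5)))**2 = (13/2 + (-19 + 5))**2 = (13/2 - 14)**2 = (-15/2)**2 = 225/4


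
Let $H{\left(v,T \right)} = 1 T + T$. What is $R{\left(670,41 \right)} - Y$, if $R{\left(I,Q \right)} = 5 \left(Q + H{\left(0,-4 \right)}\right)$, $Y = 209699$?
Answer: $-209534$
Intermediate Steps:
$H{\left(v,T \right)} = 2 T$ ($H{\left(v,T \right)} = T + T = 2 T$)
$R{\left(I,Q \right)} = -40 + 5 Q$ ($R{\left(I,Q \right)} = 5 \left(Q + 2 \left(-4\right)\right) = 5 \left(Q - 8\right) = 5 \left(-8 + Q\right) = -40 + 5 Q$)
$R{\left(670,41 \right)} - Y = \left(-40 + 5 \cdot 41\right) - 209699 = \left(-40 + 205\right) - 209699 = 165 - 209699 = -209534$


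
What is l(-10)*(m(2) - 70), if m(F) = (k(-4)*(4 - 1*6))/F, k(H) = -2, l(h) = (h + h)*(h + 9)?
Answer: -1360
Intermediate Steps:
l(h) = 2*h*(9 + h) (l(h) = (2*h)*(9 + h) = 2*h*(9 + h))
m(F) = 4/F (m(F) = (-2*(4 - 1*6))/F = (-2*(4 - 6))/F = (-2*(-2))/F = 4/F)
l(-10)*(m(2) - 70) = (2*(-10)*(9 - 10))*(4/2 - 70) = (2*(-10)*(-1))*(4*(½) - 70) = 20*(2 - 70) = 20*(-68) = -1360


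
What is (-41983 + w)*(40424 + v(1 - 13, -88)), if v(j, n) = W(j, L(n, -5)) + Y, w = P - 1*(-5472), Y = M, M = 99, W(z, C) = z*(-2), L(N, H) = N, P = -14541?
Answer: -2070005444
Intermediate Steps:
W(z, C) = -2*z
Y = 99
w = -9069 (w = -14541 - 1*(-5472) = -14541 + 5472 = -9069)
v(j, n) = 99 - 2*j (v(j, n) = -2*j + 99 = 99 - 2*j)
(-41983 + w)*(40424 + v(1 - 13, -88)) = (-41983 - 9069)*(40424 + (99 - 2*(1 - 13))) = -51052*(40424 + (99 - 2*(-12))) = -51052*(40424 + (99 + 24)) = -51052*(40424 + 123) = -51052*40547 = -2070005444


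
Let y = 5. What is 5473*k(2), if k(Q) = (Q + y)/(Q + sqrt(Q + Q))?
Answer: 38311/4 ≈ 9577.8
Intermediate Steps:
k(Q) = (5 + Q)/(Q + sqrt(2)*sqrt(Q)) (k(Q) = (Q + 5)/(Q + sqrt(Q + Q)) = (5 + Q)/(Q + sqrt(2*Q)) = (5 + Q)/(Q + sqrt(2)*sqrt(Q)))
5473*k(2) = 5473*((5 + 2)/(2 + sqrt(2)*sqrt(2))) = 5473*(7/(2 + 2)) = 5473*(7/4) = 38311/4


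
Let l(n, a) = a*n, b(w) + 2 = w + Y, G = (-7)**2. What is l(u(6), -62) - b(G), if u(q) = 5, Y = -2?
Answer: -355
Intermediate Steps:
G = 49
b(w) = -4 + w (b(w) = -2 + (w - 2) = -2 + (-2 + w) = -4 + w)
l(u(6), -62) - b(G) = -62*5 - (-4 + 49) = -310 - 1*45 = -310 - 45 = -355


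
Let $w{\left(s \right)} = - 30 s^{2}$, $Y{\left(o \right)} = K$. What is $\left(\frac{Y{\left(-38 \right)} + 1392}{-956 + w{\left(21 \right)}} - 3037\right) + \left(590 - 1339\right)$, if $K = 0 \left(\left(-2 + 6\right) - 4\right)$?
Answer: $- \frac{26854794}{7093} \approx -3786.1$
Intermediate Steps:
$K = 0$ ($K = 0 \left(4 - 4\right) = 0 \cdot 0 = 0$)
$Y{\left(o \right)} = 0$
$\left(\frac{Y{\left(-38 \right)} + 1392}{-956 + w{\left(21 \right)}} - 3037\right) + \left(590 - 1339\right) = \left(\frac{0 + 1392}{-956 - 30 \cdot 21^{2}} - 3037\right) + \left(590 - 1339\right) = \left(\frac{1392}{-956 - 13230} - 3037\right) + \left(590 - 1339\right) = \left(\frac{1392}{-956 - 13230} - 3037\right) - 749 = \left(\frac{1392}{-14186} - 3037\right) - 749 = \left(1392 \left(- \frac{1}{14186}\right) - 3037\right) - 749 = \left(- \frac{696}{7093} - 3037\right) - 749 = - \frac{21542137}{7093} - 749 = - \frac{26854794}{7093}$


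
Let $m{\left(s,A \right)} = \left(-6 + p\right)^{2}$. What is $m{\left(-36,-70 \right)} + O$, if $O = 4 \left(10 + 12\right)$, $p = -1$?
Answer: $137$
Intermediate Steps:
$m{\left(s,A \right)} = 49$ ($m{\left(s,A \right)} = \left(-6 - 1\right)^{2} = \left(-7\right)^{2} = 49$)
$O = 88$ ($O = 4 \cdot 22 = 88$)
$m{\left(-36,-70 \right)} + O = 49 + 88 = 137$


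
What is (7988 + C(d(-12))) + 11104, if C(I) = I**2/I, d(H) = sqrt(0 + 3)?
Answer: 19092 + sqrt(3) ≈ 19094.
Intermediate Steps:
d(H) = sqrt(3)
C(I) = I
(7988 + C(d(-12))) + 11104 = (7988 + sqrt(3)) + 11104 = 19092 + sqrt(3)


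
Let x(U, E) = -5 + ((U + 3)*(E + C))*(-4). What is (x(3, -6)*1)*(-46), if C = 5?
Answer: -874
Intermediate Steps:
x(U, E) = -5 - 4*(3 + U)*(5 + E) (x(U, E) = -5 + ((U + 3)*(E + 5))*(-4) = -5 + ((3 + U)*(5 + E))*(-4) = -5 - 4*(3 + U)*(5 + E))
(x(3, -6)*1)*(-46) = ((-65 - 20*3 - 12*(-6) - 4*(-6)*3)*1)*(-46) = ((-65 - 60 + 72 + 72)*1)*(-46) = (19*1)*(-46) = 19*(-46) = -874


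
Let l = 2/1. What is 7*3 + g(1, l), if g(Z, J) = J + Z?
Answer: 24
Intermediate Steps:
l = 2 (l = 2*1 = 2)
7*3 + g(1, l) = 7*3 + (2 + 1) = 21 + 3 = 24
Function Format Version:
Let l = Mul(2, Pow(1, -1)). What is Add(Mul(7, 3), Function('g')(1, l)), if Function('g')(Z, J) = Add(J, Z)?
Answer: 24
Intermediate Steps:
l = 2 (l = Mul(2, 1) = 2)
Add(Mul(7, 3), Function('g')(1, l)) = Add(Mul(7, 3), Add(2, 1)) = Add(21, 3) = 24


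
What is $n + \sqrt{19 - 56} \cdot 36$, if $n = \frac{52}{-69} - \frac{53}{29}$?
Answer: $- \frac{5165}{2001} + 36 i \sqrt{37} \approx -2.5812 + 218.98 i$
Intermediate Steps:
$n = - \frac{5165}{2001}$ ($n = 52 \left(- \frac{1}{69}\right) - \frac{53}{29} = - \frac{52}{69} - \frac{53}{29} = - \frac{5165}{2001} \approx -2.5812$)
$n + \sqrt{19 - 56} \cdot 36 = - \frac{5165}{2001} + \sqrt{19 - 56} \cdot 36 = - \frac{5165}{2001} + \sqrt{-37} \cdot 36 = - \frac{5165}{2001} + i \sqrt{37} \cdot 36 = - \frac{5165}{2001} + 36 i \sqrt{37}$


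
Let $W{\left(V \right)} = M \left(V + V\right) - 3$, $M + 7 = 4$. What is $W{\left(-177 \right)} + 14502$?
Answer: $15561$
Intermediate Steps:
$M = -3$ ($M = -7 + 4 = -3$)
$W{\left(V \right)} = -3 - 6 V$ ($W{\left(V \right)} = - 3 \left(V + V\right) - 3 = - 3 \cdot 2 V - 3 = - 6 V - 3 = -3 - 6 V$)
$W{\left(-177 \right)} + 14502 = \left(-3 - -1062\right) + 14502 = \left(-3 + 1062\right) + 14502 = 1059 + 14502 = 15561$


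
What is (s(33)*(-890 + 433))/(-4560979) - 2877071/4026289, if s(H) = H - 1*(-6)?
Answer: -13050499863662/18363819576931 ≈ -0.71066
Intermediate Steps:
s(H) = 6 + H (s(H) = H + 6 = 6 + H)
(s(33)*(-890 + 433))/(-4560979) - 2877071/4026289 = ((6 + 33)*(-890 + 433))/(-4560979) - 2877071/4026289 = (39*(-457))*(-1/4560979) - 2877071*1/4026289 = -17823*(-1/4560979) - 2877071/4026289 = 17823/4560979 - 2877071/4026289 = -13050499863662/18363819576931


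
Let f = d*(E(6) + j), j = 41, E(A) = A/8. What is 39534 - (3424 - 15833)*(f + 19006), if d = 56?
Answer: 264897230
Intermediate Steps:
E(A) = A/8 (E(A) = A*(⅛) = A/8)
f = 2338 (f = 56*((⅛)*6 + 41) = 56*(¾ + 41) = 56*(167/4) = 2338)
39534 - (3424 - 15833)*(f + 19006) = 39534 - (3424 - 15833)*(2338 + 19006) = 39534 - (-12409)*21344 = 39534 - 1*(-264857696) = 39534 + 264857696 = 264897230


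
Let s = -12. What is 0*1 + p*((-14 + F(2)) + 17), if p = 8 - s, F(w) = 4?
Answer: 140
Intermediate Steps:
p = 20 (p = 8 - 1*(-12) = 8 + 12 = 20)
0*1 + p*((-14 + F(2)) + 17) = 0*1 + 20*((-14 + 4) + 17) = 0 + 20*(-10 + 17) = 0 + 20*7 = 0 + 140 = 140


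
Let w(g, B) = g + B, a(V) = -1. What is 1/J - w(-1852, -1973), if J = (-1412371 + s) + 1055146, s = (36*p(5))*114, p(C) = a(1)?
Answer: 1382083424/361329 ≈ 3825.0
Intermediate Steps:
w(g, B) = B + g
p(C) = -1
s = -4104 (s = (36*(-1))*114 = -36*114 = -4104)
J = -361329 (J = (-1412371 - 4104) + 1055146 = -1416475 + 1055146 = -361329)
1/J - w(-1852, -1973) = 1/(-361329) - (-1973 - 1852) = -1/361329 - 1*(-3825) = -1/361329 + 3825 = 1382083424/361329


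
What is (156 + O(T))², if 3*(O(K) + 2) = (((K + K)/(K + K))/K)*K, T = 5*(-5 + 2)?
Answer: 214369/9 ≈ 23819.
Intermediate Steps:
T = -15 (T = 5*(-3) = -15)
O(K) = -5/3 (O(K) = -2 + ((((K + K)/(K + K))/K)*K)/3 = -2 + ((((2*K)/((2*K)))/K)*K)/3 = -2 + ((((2*K)*(1/(2*K)))/K)*K)/3 = -2 + ((1/K)*K)/3 = -2 + (K/K)/3 = -2 + (⅓)*1 = -2 + ⅓ = -5/3)
(156 + O(T))² = (156 - 5/3)² = (463/3)² = 214369/9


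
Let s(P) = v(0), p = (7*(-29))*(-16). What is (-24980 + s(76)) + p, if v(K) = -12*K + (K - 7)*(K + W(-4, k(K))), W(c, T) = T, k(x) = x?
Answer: -21732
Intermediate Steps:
p = 3248 (p = -203*(-16) = 3248)
v(K) = -12*K + 2*K*(-7 + K) (v(K) = -12*K + (K - 7)*(K + K) = -12*K + (-7 + K)*(2*K) = -12*K + 2*K*(-7 + K))
s(P) = 0 (s(P) = 2*0*(-13 + 0) = 2*0*(-13) = 0)
(-24980 + s(76)) + p = (-24980 + 0) + 3248 = -24980 + 3248 = -21732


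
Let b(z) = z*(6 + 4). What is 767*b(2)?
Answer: 15340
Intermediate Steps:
b(z) = 10*z (b(z) = z*10 = 10*z)
767*b(2) = 767*(10*2) = 767*20 = 15340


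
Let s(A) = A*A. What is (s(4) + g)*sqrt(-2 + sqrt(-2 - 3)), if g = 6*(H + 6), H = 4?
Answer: 76*sqrt(-2 + I*sqrt(5)) ≈ 53.74 + 120.17*I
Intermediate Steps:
s(A) = A**2
g = 60 (g = 6*(4 + 6) = 6*10 = 60)
(s(4) + g)*sqrt(-2 + sqrt(-2 - 3)) = (4**2 + 60)*sqrt(-2 + sqrt(-2 - 3)) = (16 + 60)*sqrt(-2 + sqrt(-5)) = 76*sqrt(-2 + I*sqrt(5))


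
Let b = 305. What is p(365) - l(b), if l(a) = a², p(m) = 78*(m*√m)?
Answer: -93025 + 28470*√365 ≈ 4.5089e+5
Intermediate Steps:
p(m) = 78*m^(3/2)
p(365) - l(b) = 78*365^(3/2) - 1*305² = 78*(365*√365) - 1*93025 = 28470*√365 - 93025 = -93025 + 28470*√365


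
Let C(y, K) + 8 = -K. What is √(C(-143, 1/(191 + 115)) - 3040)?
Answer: I*√31711426/102 ≈ 55.209*I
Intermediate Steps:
C(y, K) = -8 - K
√(C(-143, 1/(191 + 115)) - 3040) = √((-8 - 1/(191 + 115)) - 3040) = √((-8 - 1/306) - 3040) = √(-2449/306 - 3040) = √(-932689/306) = I*√31711426/102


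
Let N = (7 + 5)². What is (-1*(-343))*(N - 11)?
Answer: 45619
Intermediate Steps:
N = 144 (N = 12² = 144)
(-1*(-343))*(N - 11) = (-1*(-343))*(144 - 11) = 343*133 = 45619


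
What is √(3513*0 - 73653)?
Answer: I*√73653 ≈ 271.39*I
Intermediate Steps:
√(3513*0 - 73653) = √(0 - 73653) = √(-73653) = I*√73653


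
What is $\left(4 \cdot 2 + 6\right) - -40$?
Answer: $54$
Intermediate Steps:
$\left(4 \cdot 2 + 6\right) - -40 = \left(8 + 6\right) + 40 = 14 + 40 = 54$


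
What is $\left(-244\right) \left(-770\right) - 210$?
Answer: $187670$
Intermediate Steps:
$\left(-244\right) \left(-770\right) - 210 = 187880 - 210 = 187670$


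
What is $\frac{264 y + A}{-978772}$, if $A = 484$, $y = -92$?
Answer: $\frac{5951}{244693} \approx 0.02432$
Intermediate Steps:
$\frac{264 y + A}{-978772} = \frac{264 \left(-92\right) + 484}{-978772} = \left(-24288 + 484\right) \left(- \frac{1}{978772}\right) = \left(-23804\right) \left(- \frac{1}{978772}\right) = \frac{5951}{244693}$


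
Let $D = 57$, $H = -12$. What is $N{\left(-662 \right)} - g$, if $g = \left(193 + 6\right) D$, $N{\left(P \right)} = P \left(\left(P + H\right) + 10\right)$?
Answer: $428225$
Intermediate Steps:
$N{\left(P \right)} = P \left(-2 + P\right)$ ($N{\left(P \right)} = P \left(\left(P - 12\right) + 10\right) = P \left(\left(-12 + P\right) + 10\right) = P \left(-2 + P\right)$)
$g = 11343$ ($g = \left(193 + 6\right) 57 = 199 \cdot 57 = 11343$)
$N{\left(-662 \right)} - g = - 662 \left(-2 - 662\right) - 11343 = \left(-662\right) \left(-664\right) - 11343 = 439568 - 11343 = 428225$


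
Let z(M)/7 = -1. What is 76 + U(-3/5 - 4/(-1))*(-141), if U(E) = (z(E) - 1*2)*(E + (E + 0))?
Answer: 43526/5 ≈ 8705.2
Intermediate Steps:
z(M) = -7 (z(M) = 7*(-1) = -7)
U(E) = -18*E (U(E) = (-7 - 1*2)*(E + (E + 0)) = (-7 - 2)*(E + E) = -18*E)
76 + U(-3/5 - 4/(-1))*(-141) = 76 - 18*(-3/5 - 4/(-1))*(-141) = 76 - 18*(-3*1/5 - 4*(-1))*(-141) = 76 - 18*(-3/5 + 4)*(-141) = 76 - 18*17/5*(-141) = 76 - 306/5*(-141) = 76 + 43146/5 = 43526/5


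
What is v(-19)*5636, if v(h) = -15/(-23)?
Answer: 84540/23 ≈ 3675.7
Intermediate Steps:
v(h) = 15/23 (v(h) = -15*(-1/23) = 15/23)
v(-19)*5636 = (15/23)*5636 = 84540/23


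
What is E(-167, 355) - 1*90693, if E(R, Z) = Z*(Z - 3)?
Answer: 34267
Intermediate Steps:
E(R, Z) = Z*(-3 + Z)
E(-167, 355) - 1*90693 = 355*(-3 + 355) - 1*90693 = 355*352 - 90693 = 124960 - 90693 = 34267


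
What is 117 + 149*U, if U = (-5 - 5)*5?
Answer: -7333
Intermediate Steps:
U = -50 (U = -10*5 = -50)
117 + 149*U = 117 + 149*(-50) = 117 - 7450 = -7333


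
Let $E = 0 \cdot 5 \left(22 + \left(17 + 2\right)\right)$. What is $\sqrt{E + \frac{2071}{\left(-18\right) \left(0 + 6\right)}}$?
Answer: $\frac{i \sqrt{6213}}{18} \approx 4.379 i$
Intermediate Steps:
$E = 0$ ($E = 0 \left(22 + 19\right) = 0 \cdot 41 = 0$)
$\sqrt{E + \frac{2071}{\left(-18\right) \left(0 + 6\right)}} = \sqrt{0 + \frac{2071}{\left(-18\right) \left(0 + 6\right)}} = \sqrt{0 + \frac{2071}{\left(-18\right) 6}} = \sqrt{0 + \frac{2071}{-108}} = \sqrt{0 + 2071 \left(- \frac{1}{108}\right)} = \sqrt{0 - \frac{2071}{108}} = \sqrt{- \frac{2071}{108}} = \frac{i \sqrt{6213}}{18}$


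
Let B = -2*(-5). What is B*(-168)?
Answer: -1680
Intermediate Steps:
B = 10
B*(-168) = 10*(-168) = -1680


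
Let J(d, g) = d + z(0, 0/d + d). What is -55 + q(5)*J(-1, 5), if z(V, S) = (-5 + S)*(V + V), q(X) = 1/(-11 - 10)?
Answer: -1154/21 ≈ -54.952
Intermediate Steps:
q(X) = -1/21 (q(X) = 1/(-21) = -1/21)
z(V, S) = 2*V*(-5 + S) (z(V, S) = (-5 + S)*(2*V) = 2*V*(-5 + S))
J(d, g) = d (J(d, g) = d + 2*0*(-5 + (0/d + d)) = d + 2*0*(-5 + (0 + d)) = d + 2*0*(-5 + d) = d + 0 = d)
-55 + q(5)*J(-1, 5) = -55 - 1/21*(-1) = -55 + 1/21 = -1154/21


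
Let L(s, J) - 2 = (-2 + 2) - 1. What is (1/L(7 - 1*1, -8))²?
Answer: 1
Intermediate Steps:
L(s, J) = 1 (L(s, J) = 2 + ((-2 + 2) - 1) = 2 + (0 - 1) = 2 - 1 = 1)
(1/L(7 - 1*1, -8))² = (1/1)² = 1² = 1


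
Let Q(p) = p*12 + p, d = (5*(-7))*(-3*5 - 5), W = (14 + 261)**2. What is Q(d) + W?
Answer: 84725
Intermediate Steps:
W = 75625 (W = 275**2 = 75625)
d = 700 (d = -35*(-15 - 5) = -35*(-20) = 700)
Q(p) = 13*p (Q(p) = 12*p + p = 13*p)
Q(d) + W = 13*700 + 75625 = 9100 + 75625 = 84725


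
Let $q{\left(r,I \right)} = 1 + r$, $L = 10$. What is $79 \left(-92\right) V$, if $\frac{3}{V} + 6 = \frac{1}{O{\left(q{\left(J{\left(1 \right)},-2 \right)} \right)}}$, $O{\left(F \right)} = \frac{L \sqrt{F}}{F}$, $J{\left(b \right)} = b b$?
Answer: $\frac{6541200}{1799} + \frac{109020 \sqrt{2}}{1799} \approx 3721.7$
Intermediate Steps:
$J{\left(b \right)} = b^{2}$
$O{\left(F \right)} = \frac{10}{\sqrt{F}}$ ($O{\left(F \right)} = \frac{10 \sqrt{F}}{F} = \frac{10}{\sqrt{F}}$)
$V = \frac{3}{-6 + \frac{\sqrt{2}}{10}}$ ($V = \frac{3}{-6 + \frac{1}{10 \frac{1}{\sqrt{1 + 1^{2}}}}} = \frac{3}{-6 + \frac{1}{10 \frac{1}{\sqrt{1 + 1}}}} = \frac{3}{-6 + \frac{1}{10 \frac{1}{\sqrt{2}}}} = \frac{3}{-6 + \frac{1}{10 \frac{\sqrt{2}}{2}}} = \frac{3}{-6 + \frac{1}{5 \sqrt{2}}} = \frac{3}{-6 + \frac{\sqrt{2}}{10}} \approx -0.51207$)
$79 \left(-92\right) V = 79 \left(-92\right) \left(- \frac{900}{1799} - \frac{15 \sqrt{2}}{1799}\right) = - 7268 \left(- \frac{900}{1799} - \frac{15 \sqrt{2}}{1799}\right) = \frac{6541200}{1799} + \frac{109020 \sqrt{2}}{1799}$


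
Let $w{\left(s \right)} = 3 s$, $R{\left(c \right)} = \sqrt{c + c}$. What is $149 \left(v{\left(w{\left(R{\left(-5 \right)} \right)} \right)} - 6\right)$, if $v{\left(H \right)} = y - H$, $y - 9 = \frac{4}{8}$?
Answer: $\frac{1043}{2} - 447 i \sqrt{10} \approx 521.5 - 1413.5 i$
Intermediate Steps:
$R{\left(c \right)} = \sqrt{2} \sqrt{c}$ ($R{\left(c \right)} = \sqrt{2 c} = \sqrt{2} \sqrt{c}$)
$y = \frac{19}{2}$ ($y = 9 + \frac{4}{8} = 9 + 4 \cdot \frac{1}{8} = 9 + \frac{1}{2} = \frac{19}{2} \approx 9.5$)
$v{\left(H \right)} = \frac{19}{2} - H$
$149 \left(v{\left(w{\left(R{\left(-5 \right)} \right)} \right)} - 6\right) = 149 \left(\left(\frac{19}{2} - 3 \sqrt{2} \sqrt{-5}\right) - 6\right) = 149 \left(\left(\frac{19}{2} - 3 \sqrt{2} i \sqrt{5}\right) - 6\right) = 149 \left(\left(\frac{19}{2} - 3 i \sqrt{10}\right) - 6\right) = 149 \left(\frac{7}{2} - 3 i \sqrt{10}\right) = \frac{1043}{2} - 447 i \sqrt{10}$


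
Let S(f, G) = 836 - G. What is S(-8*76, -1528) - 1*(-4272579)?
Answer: 4274943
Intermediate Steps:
S(-8*76, -1528) - 1*(-4272579) = (836 - 1*(-1528)) - 1*(-4272579) = (836 + 1528) + 4272579 = 2364 + 4272579 = 4274943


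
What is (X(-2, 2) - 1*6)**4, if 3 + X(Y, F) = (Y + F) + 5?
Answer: 256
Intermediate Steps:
X(Y, F) = 2 + F + Y (X(Y, F) = -3 + ((Y + F) + 5) = -3 + ((F + Y) + 5) = -3 + (5 + F + Y) = 2 + F + Y)
(X(-2, 2) - 1*6)**4 = ((2 + 2 - 2) - 1*6)**4 = (2 - 6)**4 = (-4)**4 = 256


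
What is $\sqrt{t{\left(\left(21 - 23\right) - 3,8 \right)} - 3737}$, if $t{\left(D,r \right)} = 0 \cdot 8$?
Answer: $i \sqrt{3737} \approx 61.131 i$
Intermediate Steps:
$t{\left(D,r \right)} = 0$
$\sqrt{t{\left(\left(21 - 23\right) - 3,8 \right)} - 3737} = \sqrt{0 - 3737} = \sqrt{-3737} = i \sqrt{3737}$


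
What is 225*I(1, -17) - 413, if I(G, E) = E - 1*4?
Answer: -5138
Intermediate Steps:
I(G, E) = -4 + E (I(G, E) = E - 4 = -4 + E)
225*I(1, -17) - 413 = 225*(-4 - 17) - 413 = 225*(-21) - 413 = -4725 - 413 = -5138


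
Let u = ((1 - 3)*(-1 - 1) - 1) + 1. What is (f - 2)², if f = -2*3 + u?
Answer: 16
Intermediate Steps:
u = 4 (u = (-2*(-2) - 1) + 1 = (4 - 1) + 1 = 3 + 1 = 4)
f = -2 (f = -2*3 + 4 = -6 + 4 = -2)
(f - 2)² = (-2 - 2)² = (-4)² = 16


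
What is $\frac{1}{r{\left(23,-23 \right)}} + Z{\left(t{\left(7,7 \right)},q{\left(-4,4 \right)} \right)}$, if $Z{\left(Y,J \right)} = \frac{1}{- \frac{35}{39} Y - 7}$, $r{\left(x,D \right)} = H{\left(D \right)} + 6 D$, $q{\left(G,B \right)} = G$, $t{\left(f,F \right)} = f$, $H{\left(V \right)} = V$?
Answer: $- \frac{971}{11914} \approx -0.081501$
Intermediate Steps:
$r{\left(x,D \right)} = 7 D$ ($r{\left(x,D \right)} = D + 6 D = 7 D$)
$Z{\left(Y,J \right)} = \frac{1}{-7 - \frac{35 Y}{39}}$ ($Z{\left(Y,J \right)} = \frac{1}{\left(-35\right) \frac{1}{39} Y - 7} = \frac{1}{- \frac{35 Y}{39} - 7} = \frac{1}{-7 - \frac{35 Y}{39}}$)
$\frac{1}{r{\left(23,-23 \right)}} + Z{\left(t{\left(7,7 \right)},q{\left(-4,4 \right)} \right)} = \frac{1}{7 \left(-23\right)} - \frac{39}{273 + 35 \cdot 7} = \frac{1}{-161} - \frac{39}{273 + 245} = - \frac{1}{161} - \frac{39}{518} = - \frac{971}{11914}$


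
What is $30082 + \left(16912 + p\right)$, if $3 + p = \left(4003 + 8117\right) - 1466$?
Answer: $57645$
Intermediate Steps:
$p = 10651$ ($p = -3 + \left(\left(4003 + 8117\right) - 1466\right) = -3 + \left(12120 - 1466\right) = -3 + 10654 = 10651$)
$30082 + \left(16912 + p\right) = 30082 + \left(16912 + 10651\right) = 30082 + 27563 = 57645$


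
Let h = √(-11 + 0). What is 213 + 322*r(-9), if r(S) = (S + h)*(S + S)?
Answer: 52377 - 5796*I*√11 ≈ 52377.0 - 19223.0*I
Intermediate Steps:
h = I*√11 (h = √(-11) = I*√11 ≈ 3.3166*I)
r(S) = 2*S*(S + I*√11) (r(S) = (S + I*√11)*(S + S) = (S + I*√11)*(2*S) = 2*S*(S + I*√11))
213 + 322*r(-9) = 213 + 322*(2*(-9)*(-9 + I*√11)) = 213 + 322*(162 - 18*I*√11) = 213 + (52164 - 5796*I*√11) = 52377 - 5796*I*√11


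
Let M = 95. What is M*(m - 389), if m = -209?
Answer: -56810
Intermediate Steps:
M*(m - 389) = 95*(-209 - 389) = 95*(-598) = -56810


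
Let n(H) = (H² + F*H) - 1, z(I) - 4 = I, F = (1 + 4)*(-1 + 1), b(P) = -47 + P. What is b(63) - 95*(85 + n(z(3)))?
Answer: -12619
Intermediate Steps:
F = 0 (F = 5*0 = 0)
z(I) = 4 + I
n(H) = -1 + H² (n(H) = (H² + 0*H) - 1 = (H² + 0) - 1 = H² - 1 = -1 + H²)
b(63) - 95*(85 + n(z(3))) = (-47 + 63) - 95*(85 + (-1 + (4 + 3)²)) = 16 - 95*(85 + (-1 + 7²)) = 16 - 95*(85 + (-1 + 49)) = 16 - 95*(85 + 48) = 16 - 95*133 = 16 - 12635 = -12619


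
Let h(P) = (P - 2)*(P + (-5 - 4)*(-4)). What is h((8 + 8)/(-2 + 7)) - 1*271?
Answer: -5599/25 ≈ -223.96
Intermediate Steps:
h(P) = (-2 + P)*(36 + P) (h(P) = (-2 + P)*(P - 9*(-4)) = (-2 + P)*(P + 36) = (-2 + P)*(36 + P))
h((8 + 8)/(-2 + 7)) - 1*271 = (-72 + ((8 + 8)/(-2 + 7))² + 34*((8 + 8)/(-2 + 7))) - 1*271 = (-72 + (16/5)² + 34*(16/5)) - 271 = (-72 + 256/25 + 544/5) - 271 = 1176/25 - 271 = -5599/25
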